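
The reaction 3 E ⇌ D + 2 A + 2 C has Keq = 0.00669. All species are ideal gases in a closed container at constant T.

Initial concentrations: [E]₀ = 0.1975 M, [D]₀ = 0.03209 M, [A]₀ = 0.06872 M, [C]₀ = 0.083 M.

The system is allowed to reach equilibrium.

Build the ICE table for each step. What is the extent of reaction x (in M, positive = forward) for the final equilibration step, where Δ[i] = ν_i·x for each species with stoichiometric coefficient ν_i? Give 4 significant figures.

x = 0.02405 M

Q₀ = 1.3552e-04 vs Keq = 0.00669 ⇒ Q<K, forward
Step 1:
                  E         D         A         C
  I          0.1975   0.03209   0.06872     0.083
  C        -0.07216   0.02405   0.04811   0.04811
  E          0.1253   0.05614    0.1168    0.1311
  solve Keq expr → x = 0.02405; check Q = 0.00669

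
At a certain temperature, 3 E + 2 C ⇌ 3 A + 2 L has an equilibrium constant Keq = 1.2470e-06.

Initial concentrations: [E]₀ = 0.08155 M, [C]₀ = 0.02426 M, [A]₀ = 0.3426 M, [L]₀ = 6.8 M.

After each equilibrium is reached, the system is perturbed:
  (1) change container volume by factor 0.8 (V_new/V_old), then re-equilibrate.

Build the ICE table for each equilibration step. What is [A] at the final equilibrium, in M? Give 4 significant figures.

Q₀ = 5.8254e+06 vs Keq = 1.2470e-06 ⇒ Q>K, reverse
Step 1:
                  E         C         A         L
  init      0.08155   0.02426    0.3426       6.8
  Δ          0.3421    0.2281   -0.3421   -0.2281
  eq         0.4236    0.2523 5.1893e-04     6.572
  solve Keq expr → x = -0.114; check Q = 1.2470e-06
Then change container volume by factor 0.8 (V_new/V_old).
Step 2:
                  E         C         A         L
  init       0.5295    0.3154 6.4866e-04     8.215
  Δ               0         0         0         0
  eq         0.5295    0.3154 6.4866e-04     8.215
  solve Keq expr → x = 0; check Q = 1.2470e-06

[A]_eq = 6.4866e-04 M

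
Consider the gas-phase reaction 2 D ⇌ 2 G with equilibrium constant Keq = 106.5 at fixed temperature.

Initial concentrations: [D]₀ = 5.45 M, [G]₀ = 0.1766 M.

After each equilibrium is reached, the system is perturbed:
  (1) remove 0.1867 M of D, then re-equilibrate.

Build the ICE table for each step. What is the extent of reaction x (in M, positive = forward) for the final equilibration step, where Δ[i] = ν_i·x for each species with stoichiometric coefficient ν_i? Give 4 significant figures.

x = -0.0851 M

Q₀ = 0.00105 vs Keq = 106.5 ⇒ Q<K, forward
Step 1:
                    D           G
  init           5.45      0.1766
  Δ            -4.953       4.953
  eq           0.4971        5.13
  solve Keq expr → x = 2.476; check Q = 106.5
Then remove 0.1867 M of D.
Step 2:
                    D           G
  init         0.3104        5.13
  Δ            0.1702     -0.1702
  eq           0.4806       4.959
  solve Keq expr → x = -0.0851; check Q = 106.5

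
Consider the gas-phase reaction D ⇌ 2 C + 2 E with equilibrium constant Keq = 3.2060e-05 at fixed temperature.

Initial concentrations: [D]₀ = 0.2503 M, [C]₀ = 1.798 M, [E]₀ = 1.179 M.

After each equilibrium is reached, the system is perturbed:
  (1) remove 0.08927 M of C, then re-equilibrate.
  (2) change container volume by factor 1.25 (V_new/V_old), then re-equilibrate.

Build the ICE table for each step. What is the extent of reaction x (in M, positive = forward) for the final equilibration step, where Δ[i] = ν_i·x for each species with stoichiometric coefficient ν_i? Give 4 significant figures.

Q₀ = 17.95 vs Keq = 3.2060e-05 ⇒ Q>K, reverse
Step 1:
                   D          C          E
  Initial     0.2503      1.798      1.179
  Change      0.5854     -1.171     -1.171
  Equil       0.8357     0.6273   0.008252
  solve Keq expr → x = -0.5854; check Q = 3.2060e-05
Then remove 0.08927 M of C.
Step 2:
                   D          C          E
  Initial     0.8357      0.538   0.008252
  Change  -6.7075e-04   0.001342   0.001342
  Equil        0.835     0.5393   0.009593
  solve Keq expr → x = 6.7075e-04; check Q = 3.2060e-05
Then change container volume by factor 1.25 (V_new/V_old).
Step 3:
                   D          C          E
  Initial      0.668     0.4315   0.007675
  Change   -0.001483   0.002966   0.002966
  Equil       0.6665     0.4344    0.01064
  solve Keq expr → x = 0.001483; check Q = 3.2060e-05

x = 0.001483 M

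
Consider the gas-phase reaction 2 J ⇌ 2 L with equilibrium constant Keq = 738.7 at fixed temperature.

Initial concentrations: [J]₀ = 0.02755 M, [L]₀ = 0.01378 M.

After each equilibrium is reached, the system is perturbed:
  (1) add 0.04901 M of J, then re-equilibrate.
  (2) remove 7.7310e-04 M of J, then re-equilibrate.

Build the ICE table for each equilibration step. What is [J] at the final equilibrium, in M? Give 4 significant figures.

[J]_eq = 0.003178 M

Q₀ = 0.2502 vs Keq = 738.7 ⇒ Q<K, forward
Step 1:
                    J           L
  init        0.02755     0.01378
  Δ          -0.02608     0.02608
  eq         0.001467     0.03986
  solve Keq expr → x = 0.01304; check Q = 738.7
Then add 0.04901 M of J.
Step 2:
                    J           L
  init        0.05048     0.03986
  Δ          -0.04727     0.04727
  eq         0.003206     0.08713
  solve Keq expr → x = 0.02364; check Q = 738.7
Then remove 7.7310e-04 M of J.
Step 3:
                    J           L
  init       0.002433     0.08713
  Δ        7.4566e-04 -7.4566e-04
  eq         0.003178     0.08639
  solve Keq expr → x = -3.7283e-04; check Q = 738.7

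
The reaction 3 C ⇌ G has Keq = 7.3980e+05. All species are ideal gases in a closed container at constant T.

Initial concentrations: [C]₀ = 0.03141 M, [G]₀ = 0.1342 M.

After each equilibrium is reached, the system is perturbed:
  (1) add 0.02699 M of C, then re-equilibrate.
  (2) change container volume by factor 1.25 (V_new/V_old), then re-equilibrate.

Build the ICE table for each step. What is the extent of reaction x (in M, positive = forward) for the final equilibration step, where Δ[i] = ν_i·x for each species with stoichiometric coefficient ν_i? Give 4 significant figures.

x = -2.5097e-04 M

Q₀ = 4331 vs Keq = 7.3980e+05 ⇒ Q<K, forward
Step 1:
                    C           G
  init        0.03141      0.1342
  Δ          -0.02563    0.008544
  eq         0.005778      0.1427
  solve Keq expr → x = 0.008544; check Q = 7.3980e+05
Then add 0.02699 M of C.
Step 2:
                    C           G
  init        0.03277      0.1427
  Δ          -0.02687    0.008957
  eq         0.005897      0.1517
  solve Keq expr → x = 0.008957; check Q = 7.3980e+05
Then change container volume by factor 1.25 (V_new/V_old).
Step 3:
                    C           G
  init       0.004718      0.1214
  Δ        7.5290e-04 -2.5097e-04
  eq          0.00547      0.1211
  solve Keq expr → x = -2.5097e-04; check Q = 7.3980e+05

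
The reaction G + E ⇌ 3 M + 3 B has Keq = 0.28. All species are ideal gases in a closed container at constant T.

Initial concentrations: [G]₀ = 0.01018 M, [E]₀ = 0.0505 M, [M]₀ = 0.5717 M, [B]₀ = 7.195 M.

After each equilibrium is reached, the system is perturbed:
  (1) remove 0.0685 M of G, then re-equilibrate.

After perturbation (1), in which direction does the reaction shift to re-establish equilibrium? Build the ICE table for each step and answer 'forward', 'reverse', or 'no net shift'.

Q₀ = 1.3538e+05 vs Keq = 0.28 ⇒ Q>K, reverse
Step 1:
                   G          E          M          B
  Initial    0.01018     0.0505     0.5717      7.195
  Change      0.1791     0.1791    -0.5372    -0.5372
  Equil       0.1892     0.2296    0.03454      6.658
  solve Keq expr → x = -0.1791; check Q = 0.28
Then remove 0.0685 M of G.
Step 2:
                   G          E          M          B
  Initial     0.1207     0.2296    0.03454      6.658
  Change    0.001531   0.001531  -0.004593  -0.004593
  Equil       0.1223     0.2311    0.02995      6.653
  solve Keq expr → x = -0.001531; check Q = 0.28

Direction: reverse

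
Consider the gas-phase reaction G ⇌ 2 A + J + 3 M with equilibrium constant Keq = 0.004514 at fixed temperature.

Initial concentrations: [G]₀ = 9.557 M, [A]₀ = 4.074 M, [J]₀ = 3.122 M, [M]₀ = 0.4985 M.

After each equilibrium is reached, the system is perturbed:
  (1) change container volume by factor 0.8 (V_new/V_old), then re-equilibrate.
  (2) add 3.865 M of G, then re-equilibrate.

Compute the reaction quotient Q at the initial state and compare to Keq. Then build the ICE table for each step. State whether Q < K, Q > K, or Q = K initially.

Q₀ = 0.6717 vs Keq = 0.004514 ⇒ Q>K, reverse
Step 1:
                   G          A          J          M
  I            9.557      4.074      3.122     0.4985
  C           0.1327    -0.2655    -0.1327    -0.3982
  E             9.69      3.809      2.989     0.1003
  solve Keq expr → x = -0.1327; check Q = 0.004514
Then change container volume by factor 0.8 (V_new/V_old).
Step 2:
                   G          A          J          M
  I            12.11      4.761      3.737     0.1254
  C          0.01283   -0.02566   -0.01283   -0.03849
  E            12.13      4.735      3.724    0.08687
  solve Keq expr → x = -0.01283; check Q = 0.004514
Then add 3.865 M of G.
Step 3:
                   G          A          J          M
  I            15.99      4.735      3.724    0.08687
  C        -0.002763   0.005527   0.002763    0.00829
  E            15.99      4.741      3.727    0.09516
  solve Keq expr → x = 0.002763; check Q = 0.004514

Q₀ = 0.6717; Q > K (proceeds reverse)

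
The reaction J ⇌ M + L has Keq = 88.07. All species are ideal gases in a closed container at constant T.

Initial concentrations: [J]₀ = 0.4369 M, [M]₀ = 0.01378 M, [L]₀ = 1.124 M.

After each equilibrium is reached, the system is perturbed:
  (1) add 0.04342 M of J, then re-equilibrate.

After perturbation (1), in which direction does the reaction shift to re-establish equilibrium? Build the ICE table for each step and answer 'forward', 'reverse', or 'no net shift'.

Q₀ = 0.03545 vs Keq = 88.07 ⇒ Q<K, forward
Step 1:
                  J         M         L
  I          0.4369   0.01378     1.124
  C         -0.4291    0.4291    0.4291
  E         0.00781    0.4429     1.553
  solve Keq expr → x = 0.4291; check Q = 88.07
Then add 0.04342 M of J.
Step 2:
                  J         M         L
  I         0.05123    0.4429     1.553
  C        -0.04244   0.04244   0.04244
  E        0.008792    0.4853     1.596
  solve Keq expr → x = 0.04244; check Q = 88.07

Direction: forward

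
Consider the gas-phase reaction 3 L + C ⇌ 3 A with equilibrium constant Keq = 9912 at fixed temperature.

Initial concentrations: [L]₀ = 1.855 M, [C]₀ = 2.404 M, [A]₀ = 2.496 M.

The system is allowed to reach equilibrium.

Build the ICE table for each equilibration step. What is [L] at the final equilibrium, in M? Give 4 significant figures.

[L]_eq = 0.1593 M

Q₀ = 1.013 vs Keq = 9912 ⇒ Q<K, forward
Step 1:
                    L           C           A
  I             1.855       2.404       2.496
  C            -1.696     -0.5652       1.696
  E            0.1593       1.839       4.192
  solve Keq expr → x = 0.5652; check Q = 9912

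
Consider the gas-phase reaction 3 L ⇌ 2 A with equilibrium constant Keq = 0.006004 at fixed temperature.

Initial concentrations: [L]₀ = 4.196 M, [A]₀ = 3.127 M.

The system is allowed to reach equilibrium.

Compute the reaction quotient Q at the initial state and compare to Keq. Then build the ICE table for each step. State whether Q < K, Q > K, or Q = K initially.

Q₀ = 0.1324 vs Keq = 0.006004 ⇒ Q>K, reverse
Step 1:
                   L          A
  I            4.196      3.127
  C            2.622     -1.748
  E            6.818      1.379
  solve Keq expr → x = -0.8738; check Q = 0.006004

Q₀ = 0.1324; Q > K (proceeds reverse)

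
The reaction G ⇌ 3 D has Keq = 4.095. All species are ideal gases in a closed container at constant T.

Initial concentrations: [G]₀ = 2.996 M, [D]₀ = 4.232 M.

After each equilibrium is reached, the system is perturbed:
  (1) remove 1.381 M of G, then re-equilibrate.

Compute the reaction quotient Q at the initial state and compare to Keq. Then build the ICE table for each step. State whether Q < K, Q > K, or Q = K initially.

Q₀ = 25.3; Q > K (proceeds reverse)

Q₀ = 25.3 vs Keq = 4.095 ⇒ Q>K, reverse
Step 1:
                  G         D
  init        2.996     4.232
  Δ          0.5941    -1.782
  eq           3.59      2.45
  solve Keq expr → x = -0.5941; check Q = 4.095
Then remove 1.381 M of G.
Step 2:
                  G         D
  init        2.209      2.45
  Δ          0.1106   -0.3319
  eq           2.32     2.118
  solve Keq expr → x = -0.1106; check Q = 4.095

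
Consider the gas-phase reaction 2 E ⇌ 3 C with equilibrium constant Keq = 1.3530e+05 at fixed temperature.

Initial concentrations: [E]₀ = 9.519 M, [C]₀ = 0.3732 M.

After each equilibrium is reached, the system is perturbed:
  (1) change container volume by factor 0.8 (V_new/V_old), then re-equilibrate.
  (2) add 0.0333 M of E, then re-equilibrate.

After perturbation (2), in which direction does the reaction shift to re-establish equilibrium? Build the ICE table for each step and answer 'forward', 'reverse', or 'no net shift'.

Direction: forward

Q₀ = 5.7364e-04 vs Keq = 1.3530e+05 ⇒ Q<K, forward
Step 1:
                  E         C
  init        9.519    0.3732
  Δ           -9.37     14.06
  eq          0.149     14.43
  solve Keq expr → x = 4.685; check Q = 1.3530e+05
Then change container volume by factor 0.8 (V_new/V_old).
Step 2:
                  E         C
  init       0.1862     18.04
  Δ         0.02143  -0.03214
  eq         0.2077        18
  solve Keq expr → x = -0.01071; check Q = 1.3530e+05
Then add 0.0333 M of E.
Step 3:
                  E         C
  init        0.241        18
  Δ        -0.03246   0.04869
  eq         0.2085     18.05
  solve Keq expr → x = 0.01623; check Q = 1.3530e+05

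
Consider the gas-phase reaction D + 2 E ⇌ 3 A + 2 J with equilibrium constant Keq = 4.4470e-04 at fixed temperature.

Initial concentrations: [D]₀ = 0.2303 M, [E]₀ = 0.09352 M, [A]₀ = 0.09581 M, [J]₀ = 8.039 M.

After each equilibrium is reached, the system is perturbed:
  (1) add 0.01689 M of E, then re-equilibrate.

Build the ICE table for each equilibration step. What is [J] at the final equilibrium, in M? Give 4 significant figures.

Q₀ = 28.22 vs Keq = 4.4470e-04 ⇒ Q>K, reverse
Step 1:
                    D           E           A           J
  Initial      0.2303     0.09352     0.09581       8.039
  Change      0.03076     0.06152    -0.09228    -0.06152
  Equil        0.2611       0.155    0.003526       7.977
  solve Keq expr → x = -0.03076; check Q = 4.4470e-04
Then add 0.01689 M of E.
Step 2:
                    D           E           A           J
  Initial      0.2611      0.1719    0.003526       7.977
  Change  -8.2928e-05 -1.6586e-04  2.4878e-04  1.6586e-04
  Equil         0.261      0.1718    0.003775       7.978
  solve Keq expr → x = 8.2928e-05; check Q = 4.4470e-04

[J]_eq = 7.978 M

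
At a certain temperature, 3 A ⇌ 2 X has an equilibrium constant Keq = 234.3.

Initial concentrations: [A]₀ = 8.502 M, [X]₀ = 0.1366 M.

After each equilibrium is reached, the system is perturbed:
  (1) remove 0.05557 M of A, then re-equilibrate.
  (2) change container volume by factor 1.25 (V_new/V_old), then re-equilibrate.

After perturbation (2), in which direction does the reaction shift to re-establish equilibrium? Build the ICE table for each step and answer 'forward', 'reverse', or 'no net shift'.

Direction: reverse

Q₀ = 3.0363e-05 vs Keq = 234.3 ⇒ Q<K, forward
Step 1:
                    A           X
  Initial       8.502      0.1366
  Change       -7.998       5.332
  Equil        0.5035       5.469
  solve Keq expr → x = 2.666; check Q = 234.3
Then remove 0.05557 M of A.
Step 2:
                    A           X
  Initial      0.4479       5.469
  Change      0.05338    -0.03559
  Equil        0.5013       5.433
  solve Keq expr → x = -0.01779; check Q = 234.3
Then change container volume by factor 1.25 (V_new/V_old).
Step 3:
                    A           X
  Initial      0.4011       4.347
  Change      0.02966    -0.01977
  Equil        0.4307       4.327
  solve Keq expr → x = -0.009886; check Q = 234.3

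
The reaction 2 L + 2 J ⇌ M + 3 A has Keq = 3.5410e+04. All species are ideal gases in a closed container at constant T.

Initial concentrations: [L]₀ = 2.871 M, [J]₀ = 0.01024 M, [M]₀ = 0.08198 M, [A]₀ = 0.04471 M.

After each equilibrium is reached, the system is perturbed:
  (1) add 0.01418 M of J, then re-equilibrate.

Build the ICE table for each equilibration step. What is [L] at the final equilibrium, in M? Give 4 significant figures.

Q₀ = 0.008477 vs Keq = 3.5410e+04 ⇒ Q<K, forward
Step 1:
                    L           J           M           A
  I             2.871     0.01024     0.08198     0.04471
  C          -0.01023    -0.01023    0.005116     0.01535
  E             2.861  8.0688e-06      0.0871     0.06006
  solve Keq expr → x = 0.005116; check Q = 3.5410e+04
Then add 0.01418 M of J.
Step 2:
                    L           J           M           A
  I             2.861     0.01419      0.0871     0.06006
  C          -0.01417    -0.01417    0.007087     0.02126
  E             2.847  1.3286e-05     0.09418     0.08132
  solve Keq expr → x = 0.007087; check Q = 3.5410e+04

[L]_eq = 2.847 M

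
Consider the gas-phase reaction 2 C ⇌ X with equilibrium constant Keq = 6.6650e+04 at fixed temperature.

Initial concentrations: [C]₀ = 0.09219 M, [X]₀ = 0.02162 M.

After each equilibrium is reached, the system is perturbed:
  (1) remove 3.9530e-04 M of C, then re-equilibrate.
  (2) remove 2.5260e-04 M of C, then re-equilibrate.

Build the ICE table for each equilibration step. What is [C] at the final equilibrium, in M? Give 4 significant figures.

[C]_eq = 0.001002 M

Q₀ = 2.544 vs Keq = 6.6650e+04 ⇒ Q<K, forward
Step 1:
                  C         X
  I         0.09219   0.02162
  C        -0.09119   0.04559
  E        0.001004   0.06721
  solve Keq expr → x = 0.04559; check Q = 6.6650e+04
Then remove 3.9530e-04 M of C.
Step 2:
                  C         X
  I       6.0891e-04   0.06721
  C       3.9383e-04 -1.9691e-04
  E        0.001003   0.06702
  solve Keq expr → x = -1.9691e-04; check Q = 6.6650e+04
Then remove 2.5260e-04 M of C.
Step 3:
                  C         X
  I       7.5014e-04   0.06702
  C       2.5166e-04 -1.2583e-04
  E        0.001002   0.06689
  solve Keq expr → x = -1.2583e-04; check Q = 6.6650e+04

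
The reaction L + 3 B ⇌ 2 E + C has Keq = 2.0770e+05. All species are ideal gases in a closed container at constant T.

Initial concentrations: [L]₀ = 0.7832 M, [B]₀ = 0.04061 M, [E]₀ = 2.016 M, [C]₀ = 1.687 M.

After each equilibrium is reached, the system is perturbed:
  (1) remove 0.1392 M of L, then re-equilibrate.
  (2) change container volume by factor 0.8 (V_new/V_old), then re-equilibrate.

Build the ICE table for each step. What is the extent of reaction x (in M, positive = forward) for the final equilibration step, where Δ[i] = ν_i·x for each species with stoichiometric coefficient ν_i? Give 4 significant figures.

x = 0.001094 M

Q₀ = 1.3071e+05 vs Keq = 2.0770e+05 ⇒ Q<K, forward
Step 1:
                  L         B         E         C
  init       0.7832   0.04061     2.016     1.687
  Δ       -0.001908 -0.005723  0.003816  0.001908
  eq         0.7813   0.03489      2.02     1.689
  solve Keq expr → x = 0.001908; check Q = 2.0770e+05
Then remove 0.1392 M of L.
Step 2:
                  L         B         E         C
  init       0.6421   0.03489      2.02     1.689
  Δ       7.7282e-04  0.002318 -0.001546 -7.7282e-04
  eq         0.6429   0.03721     2.018     1.688
  solve Keq expr → x = -7.7282e-04; check Q = 2.0770e+05
Then change container volume by factor 0.8 (V_new/V_old).
Step 3:
                  L         B         E         C
  init       0.8036   0.04651     2.523      2.11
  Δ       -0.001094 -0.003282  0.002188  0.001094
  eq         0.8025   0.04322     2.525     2.111
  solve Keq expr → x = 0.001094; check Q = 2.0770e+05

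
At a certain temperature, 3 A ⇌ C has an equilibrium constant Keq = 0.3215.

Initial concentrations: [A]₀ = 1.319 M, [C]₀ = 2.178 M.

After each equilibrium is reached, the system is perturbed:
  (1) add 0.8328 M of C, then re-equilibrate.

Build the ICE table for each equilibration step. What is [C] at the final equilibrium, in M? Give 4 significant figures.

[C]_eq = 2.767 M

Q₀ = 0.9491 vs Keq = 0.3215 ⇒ Q>K, reverse
Step 1:
                    A           C
  I             1.319       2.178
  C            0.5214     -0.1738
  E              1.84       2.004
  solve Keq expr → x = -0.1738; check Q = 0.3215
Then add 0.8328 M of C.
Step 2:
                    A           C
  I              1.84       2.837
  C             0.209    -0.06966
  E             2.049       2.767
  solve Keq expr → x = -0.06966; check Q = 0.3215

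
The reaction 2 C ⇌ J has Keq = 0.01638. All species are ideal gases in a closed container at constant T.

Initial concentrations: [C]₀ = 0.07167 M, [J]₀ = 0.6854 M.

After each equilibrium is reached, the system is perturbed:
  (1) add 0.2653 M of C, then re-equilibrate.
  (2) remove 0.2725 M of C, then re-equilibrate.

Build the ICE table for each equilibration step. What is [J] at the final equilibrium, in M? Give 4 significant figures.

[J]_eq = 0.0309 M

Q₀ = 133.4 vs Keq = 0.01638 ⇒ Q>K, reverse
Step 1:
                   C          J
  init       0.07167     0.6854
  Δ            1.308    -0.6542
  eq            1.38     0.0312
  solve Keq expr → x = -0.6542; check Q = 0.01638
Then add 0.2653 M of C.
Step 2:
                   C          J
  init         1.645     0.0312
  Δ         -0.02375    0.01188
  eq           1.622    0.04307
  solve Keq expr → x = 0.01188; check Q = 0.01638
Then remove 0.2725 M of C.
Step 3:
                   C          J
  init         1.349    0.04307
  Δ          0.02435   -0.01217
  eq           1.373     0.0309
  solve Keq expr → x = -0.01217; check Q = 0.01638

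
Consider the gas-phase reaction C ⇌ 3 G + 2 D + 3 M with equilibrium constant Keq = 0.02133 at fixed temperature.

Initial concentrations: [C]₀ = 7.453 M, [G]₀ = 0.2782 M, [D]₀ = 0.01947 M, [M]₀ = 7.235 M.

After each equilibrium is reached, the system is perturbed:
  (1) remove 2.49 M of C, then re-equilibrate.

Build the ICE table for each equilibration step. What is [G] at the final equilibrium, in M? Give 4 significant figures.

Q₀ = 4.1475e-04 vs Keq = 0.02133 ⇒ Q<K, forward
Step 1:
                  C         G         D         M
  I           7.453    0.2782   0.01947     7.235
  C        -0.03332   0.09996   0.06664   0.09996
  E            7.42    0.3782   0.08611     7.335
  solve Keq expr → x = 0.03332; check Q = 0.02133
Then remove 2.49 M of C.
Step 2:
                  C         G         D         M
  I            4.93    0.3782   0.08611     7.335
  C        0.005422  -0.01627  -0.01084  -0.01627
  E           4.935    0.3619   0.07527     7.319
  solve Keq expr → x = -0.005422; check Q = 0.02133

[G]_eq = 0.3619 M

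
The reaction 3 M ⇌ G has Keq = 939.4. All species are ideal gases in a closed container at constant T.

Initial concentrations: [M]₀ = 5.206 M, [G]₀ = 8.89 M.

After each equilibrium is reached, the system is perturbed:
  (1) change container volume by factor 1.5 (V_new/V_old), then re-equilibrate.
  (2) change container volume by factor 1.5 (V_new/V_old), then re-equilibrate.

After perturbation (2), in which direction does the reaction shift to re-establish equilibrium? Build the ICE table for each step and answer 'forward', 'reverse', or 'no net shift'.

Q₀ = 0.06301 vs Keq = 939.4 ⇒ Q<K, forward
Step 1:
                  M         G
  Initial     5.206      8.89
  Change     -4.982     1.661
  Equil      0.2239     10.55
  solve Keq expr → x = 1.661; check Q = 939.4
Then change container volume by factor 1.5 (V_new/V_old).
Step 2:
                  M         G
  Initial    0.1493     7.034
  Change    0.04619   -0.0154
  Equil      0.1955     7.018
  solve Keq expr → x = -0.0154; check Q = 939.4
Then change container volume by factor 1.5 (V_new/V_old).
Step 3:
                  M         G
  Initial    0.1303     4.679
  Change    0.04029  -0.01343
  Equil      0.1706     4.665
  solve Keq expr → x = -0.01343; check Q = 939.4

Direction: reverse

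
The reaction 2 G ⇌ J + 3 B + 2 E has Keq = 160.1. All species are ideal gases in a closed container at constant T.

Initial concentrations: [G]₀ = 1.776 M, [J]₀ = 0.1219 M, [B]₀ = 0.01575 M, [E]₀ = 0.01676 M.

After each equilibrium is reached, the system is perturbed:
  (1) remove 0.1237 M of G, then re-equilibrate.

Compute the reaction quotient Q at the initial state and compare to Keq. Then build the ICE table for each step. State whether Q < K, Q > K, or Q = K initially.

Q₀ = 4.2414e-11; Q < K (proceeds forward)

Q₀ = 4.2414e-11 vs Keq = 160.1 ⇒ Q<K, forward
Step 1:
                  G         J         B         E
  Initial     1.776    0.1219   0.01575   0.01676
  Change     -1.438    0.7191     2.157     1.438
  Equil      0.3378     0.841     2.173     1.455
  solve Keq expr → x = 0.7191; check Q = 160.1
Then remove 0.1237 M of G.
Step 2:
                  G         J         B         E
  Initial    0.2141     0.841     2.173     1.455
  Change    0.07504  -0.03752   -0.1126  -0.07504
  Equil      0.2891    0.8035      2.06      1.38
  solve Keq expr → x = -0.03752; check Q = 160.1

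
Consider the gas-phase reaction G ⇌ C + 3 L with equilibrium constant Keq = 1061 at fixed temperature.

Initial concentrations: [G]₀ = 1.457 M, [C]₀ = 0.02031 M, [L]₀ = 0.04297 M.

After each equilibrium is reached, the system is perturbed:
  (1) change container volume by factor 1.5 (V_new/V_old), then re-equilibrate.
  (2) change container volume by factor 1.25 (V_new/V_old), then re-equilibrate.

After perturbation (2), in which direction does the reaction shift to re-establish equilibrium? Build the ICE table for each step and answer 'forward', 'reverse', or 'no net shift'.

Direction: forward

Q₀ = 1.1060e-06 vs Keq = 1061 ⇒ Q<K, forward
Step 1:
                    G           C           L
  Initial       1.457     0.02031     0.04297
  Change       -1.365       1.365       4.094
  Equil        0.0924       1.385       4.137
  solve Keq expr → x = 1.365; check Q = 1061
Then change container volume by factor 1.5 (V_new/V_old).
Step 2:
                    G           C           L
  Initial      0.0616      0.9233       2.758
  Change     -0.03997     0.03997      0.1199
  Equil       0.02164      0.9632       2.878
  solve Keq expr → x = 0.03997; check Q = 1061
Then change container volume by factor 1.25 (V_new/V_old).
Step 3:
                    G           C           L
  Initial     0.01731      0.7706       2.302
  Change    -0.008068    0.008068     0.02421
  Equil       0.00924      0.7787       2.326
  solve Keq expr → x = 0.008068; check Q = 1061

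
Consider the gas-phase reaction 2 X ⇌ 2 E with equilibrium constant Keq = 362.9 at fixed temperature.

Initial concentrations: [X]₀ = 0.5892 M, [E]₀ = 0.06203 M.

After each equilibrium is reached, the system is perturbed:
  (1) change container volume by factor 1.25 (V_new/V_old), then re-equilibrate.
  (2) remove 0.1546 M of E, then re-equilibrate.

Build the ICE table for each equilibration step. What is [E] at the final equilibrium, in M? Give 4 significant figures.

[E]_eq = 0.3481 M

Q₀ = 0.01108 vs Keq = 362.9 ⇒ Q<K, forward
Step 1:
                   X          E
  I           0.5892    0.06203
  C          -0.5567     0.5567
  E          0.03248     0.6187
  solve Keq expr → x = 0.2784; check Q = 362.9
Then change container volume by factor 1.25 (V_new/V_old).
Step 2:
                   X          E
  I          0.02598      0.495
  C                0          0
  E          0.02598      0.495
  solve Keq expr → x = 0; check Q = 362.9
Then remove 0.1546 M of E.
Step 3:
                   X          E
  I          0.02598     0.3404
  C        -0.007711   0.007711
  E          0.01827     0.3481
  solve Keq expr → x = 0.003855; check Q = 362.9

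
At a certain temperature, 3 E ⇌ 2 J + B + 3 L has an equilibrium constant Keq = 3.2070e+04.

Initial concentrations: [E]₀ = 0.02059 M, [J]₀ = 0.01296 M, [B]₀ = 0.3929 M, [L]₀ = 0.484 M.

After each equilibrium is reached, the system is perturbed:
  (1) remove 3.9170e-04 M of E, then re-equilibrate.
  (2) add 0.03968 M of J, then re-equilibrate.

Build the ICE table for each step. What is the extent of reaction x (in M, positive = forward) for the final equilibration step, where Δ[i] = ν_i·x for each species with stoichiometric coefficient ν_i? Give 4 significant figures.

Q₀ = 0.8572 vs Keq = 3.2070e+04 ⇒ Q<K, forward
Step 1:
                  E         J         B         L
  init      0.02059   0.01296    0.3929     0.484
  Δ        -0.01957   0.01304  0.006522   0.01957
  eq       0.001025     0.026    0.3994    0.5036
  solve Keq expr → x = 0.006522; check Q = 3.2070e+04
Then remove 3.9170e-04 M of E.
Step 2:
                  E         J         B         L
  init    6.3283e-04     0.026    0.3994    0.5036
  Δ       3.8408e-04 -2.5605e-04 -1.2803e-04 -3.8408e-04
  eq       0.001017   0.02575    0.3993    0.5032
  solve Keq expr → x = -1.2803e-04; check Q = 3.2070e+04
Then add 0.03968 M of J.
Step 3:
                  E         J         B         L
  init     0.001017   0.06543    0.3993    0.5032
  Δ       8.6195e-04 -5.7463e-04 -2.8732e-04 -8.6195e-04
  eq       0.001879   0.06485     0.399    0.5023
  solve Keq expr → x = -2.8732e-04; check Q = 3.2070e+04

x = -2.8732e-04 M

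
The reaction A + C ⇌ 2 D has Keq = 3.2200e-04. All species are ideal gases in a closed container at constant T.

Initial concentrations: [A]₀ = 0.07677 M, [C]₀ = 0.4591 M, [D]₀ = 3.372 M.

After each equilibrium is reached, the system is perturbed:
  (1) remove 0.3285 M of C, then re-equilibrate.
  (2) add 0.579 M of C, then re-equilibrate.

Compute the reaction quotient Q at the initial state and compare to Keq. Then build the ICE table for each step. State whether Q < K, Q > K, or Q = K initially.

Q₀ = 322.6; Q > K (proceeds reverse)

Q₀ = 322.6 vs Keq = 3.2200e-04 ⇒ Q>K, reverse
Step 1:
                  A         C         D
  I         0.07677    0.4591     3.372
  C           1.669     1.669    -3.337
  E           1.745     2.128   0.03458
  solve Keq expr → x = -1.669; check Q = 3.2200e-04
Then remove 0.3285 M of C.
Step 2:
                  A         C         D
  I           1.745     1.799   0.03458
  C        0.001378  0.001378 -0.002757
  E           1.747     1.801   0.03183
  solve Keq expr → x = -0.001378; check Q = 3.2200e-04
Then add 0.579 M of C.
Step 3:
                  A         C         D
  I           1.747      2.38   0.03183
  C       -0.002359 -0.002359  0.004718
  E           1.744     2.377   0.03654
  solve Keq expr → x = 0.002359; check Q = 3.2200e-04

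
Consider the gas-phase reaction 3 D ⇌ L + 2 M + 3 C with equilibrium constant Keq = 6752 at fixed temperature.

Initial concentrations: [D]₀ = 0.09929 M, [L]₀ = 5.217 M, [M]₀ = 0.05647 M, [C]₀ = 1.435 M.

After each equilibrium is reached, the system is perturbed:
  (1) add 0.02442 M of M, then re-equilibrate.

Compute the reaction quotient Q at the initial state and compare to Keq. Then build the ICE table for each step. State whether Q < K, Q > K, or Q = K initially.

Q₀ = 50.22; Q < K (proceeds forward)

Q₀ = 50.22 vs Keq = 6752 ⇒ Q<K, forward
Step 1:
                   D          L          M          C
  Initial    0.09929      5.217    0.05647      1.435
  Change    -0.06902    0.02301    0.04601    0.06902
  Equil      0.03027       5.24     0.1025      1.504
  solve Keq expr → x = 0.02301; check Q = 6752
Then add 0.02442 M of M.
Step 2:
                   D          L          M          C
  Initial    0.03027       5.24     0.1269      1.504
  Change    0.004044  -0.001348  -0.002696  -0.004044
  Equil      0.03431      5.239     0.1242        1.5
  solve Keq expr → x = -0.001348; check Q = 6752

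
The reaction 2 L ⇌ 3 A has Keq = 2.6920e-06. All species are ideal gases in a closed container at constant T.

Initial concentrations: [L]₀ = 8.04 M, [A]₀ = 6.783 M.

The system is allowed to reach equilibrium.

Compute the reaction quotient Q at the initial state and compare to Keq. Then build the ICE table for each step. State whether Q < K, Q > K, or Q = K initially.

Q₀ = 4.828; Q > K (proceeds reverse)

Q₀ = 4.828 vs Keq = 2.6920e-06 ⇒ Q>K, reverse
Step 1:
                   L          A
  Initial       8.04      6.783
  Change       4.472     -6.708
  Equil        12.51    0.07497
  solve Keq expr → x = -2.236; check Q = 2.6920e-06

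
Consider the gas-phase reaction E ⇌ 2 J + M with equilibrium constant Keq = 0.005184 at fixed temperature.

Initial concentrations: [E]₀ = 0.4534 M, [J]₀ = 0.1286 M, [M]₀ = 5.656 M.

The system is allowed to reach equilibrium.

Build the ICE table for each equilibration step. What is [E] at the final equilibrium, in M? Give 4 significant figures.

Q₀ = 0.2063 vs Keq = 0.005184 ⇒ Q>K, reverse
Step 1:
                    E           J           M
  init         0.4534      0.1286       5.656
  Δ           0.05347     -0.1069    -0.05347
  eq           0.5069     0.02166       5.603
  solve Keq expr → x = -0.05347; check Q = 0.005184

[E]_eq = 0.5069 M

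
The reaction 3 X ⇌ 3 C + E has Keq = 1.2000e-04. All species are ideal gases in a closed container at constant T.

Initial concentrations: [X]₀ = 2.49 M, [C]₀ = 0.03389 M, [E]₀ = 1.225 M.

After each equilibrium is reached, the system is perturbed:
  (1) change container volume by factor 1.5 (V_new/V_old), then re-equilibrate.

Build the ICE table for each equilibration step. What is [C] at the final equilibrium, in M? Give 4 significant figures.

Q₀ = 3.0885e-06 vs Keq = 1.2000e-04 ⇒ Q<K, forward
Step 1:
                   X          C          E
  Initial       2.49    0.03389      1.225
  Change     -0.0766     0.0766    0.02553
  Equil        2.413     0.1105      1.251
  solve Keq expr → x = 0.02553; check Q = 1.2000e-04
Then change container volume by factor 1.5 (V_new/V_old).
Step 2:
                   X          C          E
  Initial      1.609    0.07366     0.8337
  Change    -0.01002    0.01002   0.003341
  Equil        1.599    0.08368      0.837
  solve Keq expr → x = 0.003341; check Q = 1.2000e-04

[C]_eq = 0.08368 M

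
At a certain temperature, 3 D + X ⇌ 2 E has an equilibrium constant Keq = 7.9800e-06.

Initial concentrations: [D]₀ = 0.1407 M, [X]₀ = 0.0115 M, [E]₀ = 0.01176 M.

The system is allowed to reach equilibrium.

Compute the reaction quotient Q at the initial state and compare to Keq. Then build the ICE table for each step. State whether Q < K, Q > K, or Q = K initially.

Q₀ = 4.318; Q > K (proceeds reverse)

Q₀ = 4.318 vs Keq = 7.9800e-06 ⇒ Q>K, reverse
Step 1:
                   D          X          E
  init        0.1407     0.0115    0.01176
  Δ           0.0176   0.005868   -0.01174
  eq          0.1583    0.01737 2.3449e-05
  solve Keq expr → x = -0.005868; check Q = 7.9800e-06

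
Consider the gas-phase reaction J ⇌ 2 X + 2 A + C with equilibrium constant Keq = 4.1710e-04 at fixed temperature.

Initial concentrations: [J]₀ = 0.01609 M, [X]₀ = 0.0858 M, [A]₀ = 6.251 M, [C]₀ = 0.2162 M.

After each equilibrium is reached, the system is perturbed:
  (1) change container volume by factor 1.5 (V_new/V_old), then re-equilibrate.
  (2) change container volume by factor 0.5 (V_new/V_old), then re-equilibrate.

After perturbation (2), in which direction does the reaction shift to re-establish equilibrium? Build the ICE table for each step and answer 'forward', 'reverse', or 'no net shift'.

Q₀ = 3.865 vs Keq = 4.1710e-04 ⇒ Q>K, reverse
Step 1:
                  J         X         A         C
  I         0.01609    0.0858     6.251    0.2162
  C         0.04194  -0.08389  -0.08389  -0.04194
  E         0.05803  0.001911     6.167    0.1743
  solve Keq expr → x = -0.04194; check Q = 4.1710e-04
Then change container volume by factor 1.5 (V_new/V_old).
Step 2:
                  J         X         A         C
  I         0.03869  0.001274     4.111    0.1162
  C       -7.7659e-04  0.001553  0.001553 7.7659e-04
  E         0.03791  0.002827     4.113    0.1169
  solve Keq expr → x = 7.7659e-04; check Q = 4.1710e-04
Then change container volume by factor 0.5 (V_new/V_old).
Step 3:
                  J         X         A         C
  I         0.07583  0.005655     8.226    0.2339
  C        0.002107 -0.004214 -0.004214 -0.002107
  E         0.07793   0.00144     8.222    0.2318
  solve Keq expr → x = -0.002107; check Q = 4.1710e-04

Direction: reverse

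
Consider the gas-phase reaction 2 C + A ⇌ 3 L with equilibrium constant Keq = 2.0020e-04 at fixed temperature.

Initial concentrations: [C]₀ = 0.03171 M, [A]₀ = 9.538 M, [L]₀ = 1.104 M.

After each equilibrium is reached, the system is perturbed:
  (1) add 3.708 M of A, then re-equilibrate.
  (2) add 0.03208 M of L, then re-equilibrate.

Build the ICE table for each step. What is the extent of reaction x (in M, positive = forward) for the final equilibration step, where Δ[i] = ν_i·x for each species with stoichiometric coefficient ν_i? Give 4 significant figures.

Q₀ = 140.3 vs Keq = 2.0020e-04 ⇒ Q>K, reverse
Step 1:
                  C         A         L
  init      0.03171     9.538     1.104
  Δ          0.6699     0.335    -1.005
  eq         0.7016     9.873   0.09909
  solve Keq expr → x = -0.335; check Q = 2.0020e-04
Then add 3.708 M of A.
Step 2:
                  C         A         L
  init       0.7016     13.58   0.09909
  Δ       -0.006919 -0.003459   0.01038
  eq         0.6947     13.58    0.1095
  solve Keq expr → x = 0.003459; check Q = 2.0020e-04
Then add 0.03208 M of L.
Step 3:
                  C         A         L
  init       0.6947     13.58    0.1416
  Δ         0.01998  0.009988  -0.02996
  eq         0.7147     13.59    0.1116
  solve Keq expr → x = -0.009988; check Q = 2.0020e-04

x = -0.009988 M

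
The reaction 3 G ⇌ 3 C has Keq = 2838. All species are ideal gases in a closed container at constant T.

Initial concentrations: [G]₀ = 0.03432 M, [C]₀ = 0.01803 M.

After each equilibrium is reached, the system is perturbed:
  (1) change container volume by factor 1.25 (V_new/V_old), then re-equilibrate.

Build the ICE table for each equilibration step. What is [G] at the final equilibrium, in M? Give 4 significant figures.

Q₀ = 0.145 vs Keq = 2838 ⇒ Q<K, forward
Step 1:
                    G           C
  init        0.03432     0.01803
  Δ          -0.03087     0.03087
  eq         0.003454      0.0489
  solve Keq expr → x = 0.01029; check Q = 2838
Then change container volume by factor 1.25 (V_new/V_old).
Step 2:
                    G           C
  init       0.002763     0.03912
  Δ                 0           0
  eq         0.002763     0.03912
  solve Keq expr → x = 0; check Q = 2838

[G]_eq = 0.002763 M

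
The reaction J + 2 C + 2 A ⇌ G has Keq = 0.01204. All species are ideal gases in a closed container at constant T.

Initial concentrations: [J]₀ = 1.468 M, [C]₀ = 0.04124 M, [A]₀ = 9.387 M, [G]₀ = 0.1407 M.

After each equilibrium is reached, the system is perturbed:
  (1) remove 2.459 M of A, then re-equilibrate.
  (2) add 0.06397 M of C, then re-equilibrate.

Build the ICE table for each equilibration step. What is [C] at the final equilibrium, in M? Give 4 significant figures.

Q₀ = 0.6396 vs Keq = 0.01204 ⇒ Q>K, reverse
Step 1:
                   J          C          A          G
  init         1.468    0.04124      9.387     0.1407
  Δ          0.07665     0.1533     0.1533   -0.07665
  eq           1.545     0.1945       9.54    0.06405
  solve Keq expr → x = -0.07665; check Q = 0.01204
Then remove 2.459 M of A.
Step 2:
                   J          C          A          G
  init         1.545     0.1945      7.081    0.06405
  Δ          0.01562    0.03123    0.03123   -0.01562
  eq            1.56     0.2258      7.113    0.04844
  solve Keq expr → x = -0.01562; check Q = 0.01204
Then add 0.06397 M of C.
Step 3:
                   J          C          A          G
  init          1.56     0.2897      7.113    0.04844
  Δ         -0.01477   -0.02953   -0.02953    0.01477
  eq           1.545     0.2602      7.083     0.0632
  solve Keq expr → x = 0.01477; check Q = 0.01204

[C]_eq = 0.2602 M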